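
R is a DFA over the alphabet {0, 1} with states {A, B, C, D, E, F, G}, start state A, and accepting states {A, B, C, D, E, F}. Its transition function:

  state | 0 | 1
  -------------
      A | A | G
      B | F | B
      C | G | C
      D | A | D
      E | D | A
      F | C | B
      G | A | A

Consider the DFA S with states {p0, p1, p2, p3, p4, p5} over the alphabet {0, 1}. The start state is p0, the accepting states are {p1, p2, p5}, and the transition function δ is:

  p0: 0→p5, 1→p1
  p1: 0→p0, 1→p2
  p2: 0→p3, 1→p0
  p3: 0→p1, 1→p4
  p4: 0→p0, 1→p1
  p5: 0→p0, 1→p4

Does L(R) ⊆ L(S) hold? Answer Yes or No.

No

The empty string ε is in L(R) but not in L(S).
So L(R) ⊄ L(S).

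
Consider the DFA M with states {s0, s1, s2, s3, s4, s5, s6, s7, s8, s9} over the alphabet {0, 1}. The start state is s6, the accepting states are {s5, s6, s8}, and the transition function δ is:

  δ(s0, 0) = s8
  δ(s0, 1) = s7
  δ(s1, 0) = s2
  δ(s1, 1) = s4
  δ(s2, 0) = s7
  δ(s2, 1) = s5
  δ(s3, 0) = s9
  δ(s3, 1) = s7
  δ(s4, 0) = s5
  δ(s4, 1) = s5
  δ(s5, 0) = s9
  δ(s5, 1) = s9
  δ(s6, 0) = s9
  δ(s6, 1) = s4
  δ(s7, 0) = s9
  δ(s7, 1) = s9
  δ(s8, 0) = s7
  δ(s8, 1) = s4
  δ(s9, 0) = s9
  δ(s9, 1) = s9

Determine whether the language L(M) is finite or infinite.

The useful states (reachable from s6 and able to reach an accepting state) are {s4, s5, s6}.
Restricted to these states the transition graph has no cycle, so every accepting path has bounded length and L is finite.

finite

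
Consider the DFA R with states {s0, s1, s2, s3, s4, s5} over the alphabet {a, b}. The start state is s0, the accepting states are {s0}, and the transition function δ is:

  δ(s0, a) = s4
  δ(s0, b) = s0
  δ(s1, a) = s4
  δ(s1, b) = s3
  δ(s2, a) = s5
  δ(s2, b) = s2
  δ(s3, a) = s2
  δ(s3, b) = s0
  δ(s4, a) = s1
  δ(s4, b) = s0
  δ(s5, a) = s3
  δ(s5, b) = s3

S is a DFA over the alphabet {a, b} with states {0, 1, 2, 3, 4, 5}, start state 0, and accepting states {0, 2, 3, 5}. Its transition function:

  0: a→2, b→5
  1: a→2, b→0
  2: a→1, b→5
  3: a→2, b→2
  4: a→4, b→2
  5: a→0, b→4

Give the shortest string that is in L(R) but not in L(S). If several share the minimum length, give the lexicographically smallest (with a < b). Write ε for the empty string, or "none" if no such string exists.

The string bb is accepted by R but not by S.
No shorter string lies in the difference, and bb is the lexicographically first length-2 string in L(R) \ L(S).

bb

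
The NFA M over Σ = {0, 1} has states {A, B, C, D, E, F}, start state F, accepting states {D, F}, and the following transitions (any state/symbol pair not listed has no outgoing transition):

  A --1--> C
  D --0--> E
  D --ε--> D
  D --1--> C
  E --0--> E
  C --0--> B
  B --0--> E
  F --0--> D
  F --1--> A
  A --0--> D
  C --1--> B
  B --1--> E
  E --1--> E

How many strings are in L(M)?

The useful subgraph on states {A, D, F} is acyclic, so L(M) is finite; the longest accepting path visits 3 useful states, giving maximum string length 2.
Counting accepting paths from F by length: 1 of length 0, 1 of length 1, 1 of length 2. Total 3.

3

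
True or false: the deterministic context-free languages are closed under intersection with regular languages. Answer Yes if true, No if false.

Yes

Run the DPDA and a DFA for the regular language in lock-step (product of the two finite controls, one shared stack, the DFA component advancing only on genuine input moves); the result is still deterministic and accepts when both components accept.
So the deterministic context-free languages are closed under intersection with a regular language.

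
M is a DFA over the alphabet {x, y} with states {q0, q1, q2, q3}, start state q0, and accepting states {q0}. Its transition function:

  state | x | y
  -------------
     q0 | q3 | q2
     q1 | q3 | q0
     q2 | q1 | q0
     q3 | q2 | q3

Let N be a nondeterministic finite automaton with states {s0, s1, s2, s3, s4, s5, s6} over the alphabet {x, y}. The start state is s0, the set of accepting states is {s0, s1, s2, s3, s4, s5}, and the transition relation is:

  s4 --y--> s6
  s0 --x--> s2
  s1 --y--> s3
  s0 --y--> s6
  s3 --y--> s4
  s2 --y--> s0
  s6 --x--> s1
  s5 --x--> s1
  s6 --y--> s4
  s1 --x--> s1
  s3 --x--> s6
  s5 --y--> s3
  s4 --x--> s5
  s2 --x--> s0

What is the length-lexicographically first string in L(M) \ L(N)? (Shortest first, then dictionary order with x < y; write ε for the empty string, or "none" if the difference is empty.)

The string xxy is accepted by M but not by N.
No shorter string lies in the difference, and xxy is the lexicographically first length-3 string in L(M) \ L(N).

xxy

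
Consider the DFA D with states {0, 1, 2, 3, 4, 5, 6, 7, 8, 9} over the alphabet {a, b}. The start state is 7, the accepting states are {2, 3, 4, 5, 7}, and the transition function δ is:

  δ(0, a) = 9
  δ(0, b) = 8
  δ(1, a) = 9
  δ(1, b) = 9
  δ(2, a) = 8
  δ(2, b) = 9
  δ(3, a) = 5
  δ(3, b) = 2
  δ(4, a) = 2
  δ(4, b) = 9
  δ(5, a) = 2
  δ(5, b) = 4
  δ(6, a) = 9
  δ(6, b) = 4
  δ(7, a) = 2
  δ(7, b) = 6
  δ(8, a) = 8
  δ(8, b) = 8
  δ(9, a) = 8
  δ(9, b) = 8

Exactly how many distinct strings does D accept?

4

The useful subgraph on states {2, 4, 6, 7} is acyclic, so L(D) is finite; the longest accepting path visits 4 useful states, giving maximum string length 3.
Counting accepting paths from 7 by length: 1 of length 0, 1 of length 1, 1 of length 2, 1 of length 3. Total 4.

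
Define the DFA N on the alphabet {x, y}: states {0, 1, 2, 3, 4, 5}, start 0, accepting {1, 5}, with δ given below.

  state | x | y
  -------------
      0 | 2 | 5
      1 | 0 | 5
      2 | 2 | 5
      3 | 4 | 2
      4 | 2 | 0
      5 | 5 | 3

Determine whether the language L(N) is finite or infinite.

infinite

State 2 is reachable from the start and can reach an accepting state, and it lies on the cycle 2 → 2.
Traversing that cycle any number of times yields accepted strings of unbounded length, so the language is infinite.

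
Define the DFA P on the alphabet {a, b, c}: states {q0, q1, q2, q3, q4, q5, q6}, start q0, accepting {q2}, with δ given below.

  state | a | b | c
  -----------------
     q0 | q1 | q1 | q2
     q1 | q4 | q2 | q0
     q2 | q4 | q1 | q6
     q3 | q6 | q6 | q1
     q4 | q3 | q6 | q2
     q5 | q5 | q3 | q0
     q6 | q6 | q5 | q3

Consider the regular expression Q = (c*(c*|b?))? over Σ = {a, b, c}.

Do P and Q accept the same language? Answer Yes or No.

No

The string ab is accepted by P but rejected by Q.
So L(P) ≠ L(Q).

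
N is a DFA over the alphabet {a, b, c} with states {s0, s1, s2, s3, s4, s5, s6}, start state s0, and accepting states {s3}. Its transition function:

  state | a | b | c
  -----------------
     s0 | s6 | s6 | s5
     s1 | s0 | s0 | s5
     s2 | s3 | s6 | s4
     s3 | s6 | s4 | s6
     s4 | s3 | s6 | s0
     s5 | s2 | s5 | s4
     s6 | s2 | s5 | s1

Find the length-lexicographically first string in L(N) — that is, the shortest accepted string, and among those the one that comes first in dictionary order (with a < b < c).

aaa

A breadth-first search from s0 reaches an accepting state first via the path s0 → s6 → s2 → s3 on input aaa.
No string of length < 3 is accepted (BFS exhausts all shorter strings without reaching an accepting state), and aaa is the lexicographically least accepting string of length 3.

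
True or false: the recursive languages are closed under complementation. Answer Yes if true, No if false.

Run the decider for L and flip its answer; since the decider halts on every input, this decides the complement.
So the recursive languages are closed under complement.

Yes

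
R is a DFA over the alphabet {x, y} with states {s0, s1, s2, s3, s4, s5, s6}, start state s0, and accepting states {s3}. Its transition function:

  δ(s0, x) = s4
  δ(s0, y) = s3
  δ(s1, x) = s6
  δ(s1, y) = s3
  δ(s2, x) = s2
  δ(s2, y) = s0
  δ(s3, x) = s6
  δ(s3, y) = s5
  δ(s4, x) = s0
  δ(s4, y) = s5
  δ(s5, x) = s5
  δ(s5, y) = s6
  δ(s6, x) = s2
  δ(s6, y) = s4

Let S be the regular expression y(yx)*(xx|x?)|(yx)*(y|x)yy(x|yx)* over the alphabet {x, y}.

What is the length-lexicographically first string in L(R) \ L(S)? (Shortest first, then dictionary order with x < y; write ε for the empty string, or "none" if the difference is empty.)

xxy

The string xxy is accepted by R but not by S.
No shorter string lies in the difference, and xxy is the lexicographically first length-3 string in L(R) \ L(S).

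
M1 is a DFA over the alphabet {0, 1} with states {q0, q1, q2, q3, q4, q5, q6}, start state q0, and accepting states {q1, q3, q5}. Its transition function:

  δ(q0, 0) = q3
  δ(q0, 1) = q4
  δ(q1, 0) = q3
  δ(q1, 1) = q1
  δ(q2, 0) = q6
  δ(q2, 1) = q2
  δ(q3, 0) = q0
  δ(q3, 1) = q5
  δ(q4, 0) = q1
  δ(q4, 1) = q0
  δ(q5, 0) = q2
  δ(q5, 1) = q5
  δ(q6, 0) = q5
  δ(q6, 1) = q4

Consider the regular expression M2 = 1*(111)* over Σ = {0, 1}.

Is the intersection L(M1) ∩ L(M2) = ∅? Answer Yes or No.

Converting the expression M2 to a DFA (subset construction, then merging equivalent states) gives the minimal DFA with states {r0, r1}, start state r0, accepting states {r0} and transitions r0: 0→r1, 1→r0; r1: 0→r1, 1→r1.
Exploring the product automaton M1 × M2 from the start pair (q0, r0), following both machines on each input symbol, reaches 9 state pairs: (q0, r0), (q3, r1), (q4, r0), (q0, r1), (q5, r1), (q1, r1), (q4, r1), (q2, r1), (q6, r1).
M1 accepts in {q1, q3, q5} and M2 accepts in {r0}; no reachable pair has both components accepting, so no string drives both machines to acceptance simultaneously and L(M1) ∩ L(M2) = ∅.
So no string is accepted by both, and the intersection is empty.

Yes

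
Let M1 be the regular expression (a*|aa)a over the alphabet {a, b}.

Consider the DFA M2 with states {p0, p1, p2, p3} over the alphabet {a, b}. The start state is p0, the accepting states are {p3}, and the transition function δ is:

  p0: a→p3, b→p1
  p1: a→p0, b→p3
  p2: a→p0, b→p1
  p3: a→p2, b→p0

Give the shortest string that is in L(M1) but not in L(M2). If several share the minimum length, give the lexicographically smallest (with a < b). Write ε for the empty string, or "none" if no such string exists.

The string aa is accepted by M1 but not by M2.
No shorter string lies in the difference, and aa is the lexicographically first length-2 string in L(M1) \ L(M2).

aa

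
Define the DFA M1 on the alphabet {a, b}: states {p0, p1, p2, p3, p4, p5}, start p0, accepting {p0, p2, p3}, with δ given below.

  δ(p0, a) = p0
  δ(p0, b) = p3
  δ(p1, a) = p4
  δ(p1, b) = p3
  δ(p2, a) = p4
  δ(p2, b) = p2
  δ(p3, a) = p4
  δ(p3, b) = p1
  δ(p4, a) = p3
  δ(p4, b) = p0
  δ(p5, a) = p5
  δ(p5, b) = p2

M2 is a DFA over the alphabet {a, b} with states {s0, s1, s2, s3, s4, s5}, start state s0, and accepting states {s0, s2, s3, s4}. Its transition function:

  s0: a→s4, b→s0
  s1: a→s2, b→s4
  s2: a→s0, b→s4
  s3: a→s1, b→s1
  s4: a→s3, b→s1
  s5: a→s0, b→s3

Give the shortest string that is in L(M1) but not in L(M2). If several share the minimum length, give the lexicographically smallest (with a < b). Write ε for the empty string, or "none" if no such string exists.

ab

The string ab is accepted by M1 but not by M2.
No shorter string lies in the difference, and ab is the lexicographically first length-2 string in L(M1) \ L(M2).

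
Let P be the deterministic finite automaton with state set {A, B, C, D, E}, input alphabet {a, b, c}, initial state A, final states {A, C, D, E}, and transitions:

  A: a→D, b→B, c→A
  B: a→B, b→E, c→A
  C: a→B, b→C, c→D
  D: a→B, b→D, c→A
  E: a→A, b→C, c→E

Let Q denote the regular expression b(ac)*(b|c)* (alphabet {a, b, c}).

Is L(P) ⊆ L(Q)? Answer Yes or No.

The empty string ε is in L(P) but not in L(Q).
So L(P) ⊄ L(Q).

No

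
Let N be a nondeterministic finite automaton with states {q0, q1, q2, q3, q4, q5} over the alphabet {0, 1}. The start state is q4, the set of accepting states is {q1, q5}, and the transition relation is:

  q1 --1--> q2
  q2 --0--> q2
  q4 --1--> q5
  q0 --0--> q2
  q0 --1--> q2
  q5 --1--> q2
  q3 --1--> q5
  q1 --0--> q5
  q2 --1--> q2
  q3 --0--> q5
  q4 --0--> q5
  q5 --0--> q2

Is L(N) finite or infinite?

finite

The useful states (reachable from q4 and able to reach an accepting state) are {q4, q5}.
Restricted to these states the transition graph has no cycle, so every accepting path has bounded length and L is finite.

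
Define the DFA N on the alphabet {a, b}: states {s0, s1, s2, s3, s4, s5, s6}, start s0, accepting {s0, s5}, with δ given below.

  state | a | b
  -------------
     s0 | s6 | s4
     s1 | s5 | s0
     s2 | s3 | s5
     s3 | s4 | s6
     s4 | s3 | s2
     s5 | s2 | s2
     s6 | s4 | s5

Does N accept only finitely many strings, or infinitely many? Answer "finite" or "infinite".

infinite

State s4 is reachable from the start and can reach an accepting state, and it lies on the cycle s4 → s2 → s3 → s4.
Traversing that cycle any number of times yields accepted strings of unbounded length, so the language is infinite.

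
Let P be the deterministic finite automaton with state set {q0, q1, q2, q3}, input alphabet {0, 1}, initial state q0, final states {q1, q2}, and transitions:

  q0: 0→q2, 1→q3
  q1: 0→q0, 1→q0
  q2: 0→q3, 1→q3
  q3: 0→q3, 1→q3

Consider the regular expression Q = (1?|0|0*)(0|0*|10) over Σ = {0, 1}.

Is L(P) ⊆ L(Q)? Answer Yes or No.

Yes

Converting the expression Q to a DFA (subset construction, then merging equivalent states) gives the minimal DFA with states {r0, r1, r2, r3, r4, r5, r6}, start state r0, accepting states {r0, r1, r2, r4, r5} and transitions r0: 0→r1, 1→r2; r1: 0→r1, 1→r3; r2: 0→r4, 1→r3; r3: 0→r5, 1→r6; r4: 0→r4, 1→r6; r5: 0→r6, 1→r6; r6: 0→r6, 1→r6.
Exploring the product automaton P × Q from the start pair (q0, r0), following both machines on each input symbol, reaches 8 state pairs: (q0, r0), (q2, r1), (q3, r2), (q3, r1), (q3, r3), (q3, r4), (q3, r5), (q3, r6).
P accepts in {q1, q2} and Q accepts in {r0, r1, r2, r4, r5}. The reachable pairs whose P-component is accepting are (q2, r1); in each of them the Q-component is accepting too, so the product for L(P) \ L(Q) (P-component accepting, Q-component rejecting) has no reachable accepting pair and the difference is empty.
Hence every string in L(P) is also in L(Q).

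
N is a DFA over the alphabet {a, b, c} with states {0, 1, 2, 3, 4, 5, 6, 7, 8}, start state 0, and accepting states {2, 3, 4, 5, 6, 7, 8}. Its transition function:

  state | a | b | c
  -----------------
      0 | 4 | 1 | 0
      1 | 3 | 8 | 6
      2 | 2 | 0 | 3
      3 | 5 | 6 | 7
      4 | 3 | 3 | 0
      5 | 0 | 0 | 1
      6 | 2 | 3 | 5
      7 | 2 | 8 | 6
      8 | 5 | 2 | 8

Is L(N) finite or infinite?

infinite

State 0 is reachable from the start and can reach an accepting state, and it lies on the cycle 0 → 0.
Traversing that cycle any number of times yields accepted strings of unbounded length, so the language is infinite.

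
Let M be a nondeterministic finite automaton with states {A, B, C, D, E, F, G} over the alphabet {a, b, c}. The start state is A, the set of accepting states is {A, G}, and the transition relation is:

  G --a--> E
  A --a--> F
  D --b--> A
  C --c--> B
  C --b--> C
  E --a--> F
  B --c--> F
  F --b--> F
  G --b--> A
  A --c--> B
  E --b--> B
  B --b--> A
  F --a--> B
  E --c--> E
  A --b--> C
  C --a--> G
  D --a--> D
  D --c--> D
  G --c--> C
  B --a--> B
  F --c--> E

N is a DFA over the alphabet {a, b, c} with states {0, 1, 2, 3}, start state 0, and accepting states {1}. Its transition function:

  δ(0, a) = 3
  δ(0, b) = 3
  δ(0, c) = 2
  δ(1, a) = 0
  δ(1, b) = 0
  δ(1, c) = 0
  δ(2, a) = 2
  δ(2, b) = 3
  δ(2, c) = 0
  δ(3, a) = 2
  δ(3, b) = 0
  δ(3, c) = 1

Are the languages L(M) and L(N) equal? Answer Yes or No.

The empty string ε is accepted by M but rejected by N.
So L(M) ≠ L(N).

No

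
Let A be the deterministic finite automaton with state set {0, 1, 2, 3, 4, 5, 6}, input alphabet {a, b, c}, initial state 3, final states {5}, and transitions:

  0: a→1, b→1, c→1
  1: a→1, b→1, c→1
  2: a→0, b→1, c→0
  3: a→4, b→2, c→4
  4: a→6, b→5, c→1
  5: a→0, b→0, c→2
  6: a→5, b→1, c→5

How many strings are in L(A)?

The useful subgraph on states {3, 4, 5, 6} is acyclic, so L(A) is finite; the longest accepting path visits 4 useful states, giving maximum string length 3.
Counting accepting paths from 3 by length: 2 of length 2, 4 of length 3. Total 6.

6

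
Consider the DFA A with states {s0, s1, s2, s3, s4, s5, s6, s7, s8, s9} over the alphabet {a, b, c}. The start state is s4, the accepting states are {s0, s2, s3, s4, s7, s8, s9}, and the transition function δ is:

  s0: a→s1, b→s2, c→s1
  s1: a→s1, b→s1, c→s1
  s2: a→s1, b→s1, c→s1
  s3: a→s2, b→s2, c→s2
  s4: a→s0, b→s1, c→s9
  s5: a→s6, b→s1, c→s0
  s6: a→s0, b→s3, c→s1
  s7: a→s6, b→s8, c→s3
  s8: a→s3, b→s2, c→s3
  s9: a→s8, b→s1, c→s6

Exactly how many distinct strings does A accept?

20

The useful subgraph on states {s0, s2, s3, s4, s6, s8, s9} is acyclic, so L(A) is finite; the longest accepting path visits 5 useful states, giving maximum string length 4.
Counting accepting paths from s4 by length: 1 of length 0, 2 of length 1, 2 of length 2, 5 of length 3, 10 of length 4. Total 20.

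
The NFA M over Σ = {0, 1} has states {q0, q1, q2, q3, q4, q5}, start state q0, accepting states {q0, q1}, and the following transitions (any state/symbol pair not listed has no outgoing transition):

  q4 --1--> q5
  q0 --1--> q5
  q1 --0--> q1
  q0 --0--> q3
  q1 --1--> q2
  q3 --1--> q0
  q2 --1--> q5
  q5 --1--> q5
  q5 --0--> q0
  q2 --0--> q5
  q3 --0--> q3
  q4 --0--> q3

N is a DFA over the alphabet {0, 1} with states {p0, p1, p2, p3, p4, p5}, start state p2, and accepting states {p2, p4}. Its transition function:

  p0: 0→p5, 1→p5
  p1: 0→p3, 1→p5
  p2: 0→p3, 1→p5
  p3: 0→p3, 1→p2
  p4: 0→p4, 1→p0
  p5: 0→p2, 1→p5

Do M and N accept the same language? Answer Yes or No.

Exploring the product automaton M × N from the start pair (q0, p2), following both machines on each input symbol, reaches 3 state pairs: (q0, p2), (q3, p3), (q5, p5).
M accepts in {q0, q1} and N accepts in {p2, p4}. In every reachable pair the two components are either both accepting — (q0, p2) — or both non-accepting, so no string is accepted by exactly one of the machines: L(M) \ L(N) and L(N) \ L(M) are both empty.
Hence every string is accepted by M iff it is accepted by N, and the two languages coincide.

Yes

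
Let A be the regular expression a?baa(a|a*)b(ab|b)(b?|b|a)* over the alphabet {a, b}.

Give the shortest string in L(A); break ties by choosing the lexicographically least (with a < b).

baabb

By inspection of the expression, no string of length less than 5 matches, and baabb is the lexicographically first match of length 5.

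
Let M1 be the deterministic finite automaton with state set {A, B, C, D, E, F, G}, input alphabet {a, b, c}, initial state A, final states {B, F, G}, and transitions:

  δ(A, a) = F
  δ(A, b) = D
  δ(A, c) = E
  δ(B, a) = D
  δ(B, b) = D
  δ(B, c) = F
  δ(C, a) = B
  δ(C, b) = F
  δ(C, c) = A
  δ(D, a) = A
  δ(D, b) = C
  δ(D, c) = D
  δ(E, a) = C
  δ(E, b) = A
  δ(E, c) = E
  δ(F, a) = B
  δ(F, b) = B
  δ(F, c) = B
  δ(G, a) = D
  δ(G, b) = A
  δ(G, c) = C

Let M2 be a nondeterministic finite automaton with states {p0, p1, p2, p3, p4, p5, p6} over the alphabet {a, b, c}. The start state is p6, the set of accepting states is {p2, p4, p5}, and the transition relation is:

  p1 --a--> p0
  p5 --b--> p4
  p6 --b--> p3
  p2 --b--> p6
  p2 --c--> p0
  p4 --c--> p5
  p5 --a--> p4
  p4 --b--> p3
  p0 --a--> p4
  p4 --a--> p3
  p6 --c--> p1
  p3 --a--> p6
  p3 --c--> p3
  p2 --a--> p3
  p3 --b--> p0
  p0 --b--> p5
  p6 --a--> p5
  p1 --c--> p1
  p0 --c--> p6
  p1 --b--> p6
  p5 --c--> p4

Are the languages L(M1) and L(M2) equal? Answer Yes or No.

Yes

Exploring the product automaton M1 × M2 from the start pair (A, p6), following both machines on each input symbol, reaches 6 state pairs: (A, p6), (F, p5), (D, p3), (E, p1), (B, p4), (C, p0).
M1 accepts in {B, F, G} and M2 accepts in {p2, p4, p5}. In every reachable pair the two components are either both accepting — (F, p5), (B, p4) — or both non-accepting, so no string is accepted by exactly one of the machines: L(M1) \ L(M2) and L(M2) \ L(M1) are both empty.
Hence every string is accepted by M1 iff it is accepted by M2, and the two languages coincide.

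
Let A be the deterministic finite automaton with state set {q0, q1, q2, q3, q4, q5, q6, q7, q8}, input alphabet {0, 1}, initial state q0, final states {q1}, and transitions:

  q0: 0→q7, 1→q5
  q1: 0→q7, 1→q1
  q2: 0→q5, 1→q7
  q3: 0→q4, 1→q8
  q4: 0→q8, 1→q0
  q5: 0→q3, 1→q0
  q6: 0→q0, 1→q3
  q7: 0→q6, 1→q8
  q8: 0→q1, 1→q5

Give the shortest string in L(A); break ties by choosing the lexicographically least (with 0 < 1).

A breadth-first search from q0 reaches an accepting state first via the path q0 → q7 → q8 → q1 on input 010.
No string of length < 3 is accepted (BFS exhausts all shorter strings without reaching an accepting state), and 010 is the lexicographically least accepting string of length 3.

010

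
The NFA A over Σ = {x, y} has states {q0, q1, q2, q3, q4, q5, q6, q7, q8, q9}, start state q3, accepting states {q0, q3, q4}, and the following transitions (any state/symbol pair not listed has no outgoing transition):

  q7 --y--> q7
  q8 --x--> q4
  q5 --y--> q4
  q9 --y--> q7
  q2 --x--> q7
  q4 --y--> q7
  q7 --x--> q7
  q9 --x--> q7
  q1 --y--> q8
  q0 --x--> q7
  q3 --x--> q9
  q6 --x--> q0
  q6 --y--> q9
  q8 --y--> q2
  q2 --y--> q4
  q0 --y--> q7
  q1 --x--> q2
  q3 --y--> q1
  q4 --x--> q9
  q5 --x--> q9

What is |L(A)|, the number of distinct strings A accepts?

4

The useful subgraph on states {q1, q2, q3, q4, q8} is acyclic, so L(A) is finite; the longest accepting path visits 5 useful states, giving maximum string length 4.
Counting accepting paths from q3 by length: 1 of length 0, 2 of length 3, 1 of length 4. Total 4.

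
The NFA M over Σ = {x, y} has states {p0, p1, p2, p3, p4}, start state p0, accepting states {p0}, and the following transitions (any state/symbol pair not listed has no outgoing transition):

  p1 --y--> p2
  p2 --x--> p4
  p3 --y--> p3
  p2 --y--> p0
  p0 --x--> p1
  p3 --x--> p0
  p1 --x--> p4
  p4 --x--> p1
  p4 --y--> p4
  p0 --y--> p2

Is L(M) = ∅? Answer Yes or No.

No

The empty string ε is accepted: the run p0 ends in the accepting state p0.
Since at least one string is accepted, L(M) is not empty.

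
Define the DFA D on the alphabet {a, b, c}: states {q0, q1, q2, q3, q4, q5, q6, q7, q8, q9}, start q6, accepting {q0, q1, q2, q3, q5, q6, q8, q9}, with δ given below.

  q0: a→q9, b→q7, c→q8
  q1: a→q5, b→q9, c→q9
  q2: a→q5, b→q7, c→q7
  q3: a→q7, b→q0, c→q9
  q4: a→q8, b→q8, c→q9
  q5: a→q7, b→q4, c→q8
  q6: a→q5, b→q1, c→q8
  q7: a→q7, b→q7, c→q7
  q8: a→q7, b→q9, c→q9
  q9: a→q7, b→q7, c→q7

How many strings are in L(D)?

29

The useful subgraph on states {q1, q4, q5, q6, q8, q9} is acyclic, so L(D) is finite; the longest accepting path visits 6 useful states, giving maximum string length 5.
Counting accepting paths from q6 by length: 1 of length 0, 3 of length 1, 6 of length 2, 6 of length 3, 9 of length 4, 4 of length 5. Total 29.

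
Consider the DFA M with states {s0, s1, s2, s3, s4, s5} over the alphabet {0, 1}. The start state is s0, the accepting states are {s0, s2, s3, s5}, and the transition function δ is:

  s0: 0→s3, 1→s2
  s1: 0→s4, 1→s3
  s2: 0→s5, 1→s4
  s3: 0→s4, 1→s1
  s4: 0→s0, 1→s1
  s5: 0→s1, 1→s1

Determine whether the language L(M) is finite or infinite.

State s0 is reachable from the start and can reach an accepting state, and it lies on the cycle s0 → s2 → s4 → s0.
Traversing that cycle any number of times yields accepted strings of unbounded length, so the language is infinite.

infinite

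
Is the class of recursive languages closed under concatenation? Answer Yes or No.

Yes

For an input of length n, try each of the n+1 split points, running the decider for L₁ on the prefix and the decider for L₂ on the suffix; accept if some split succeeds. Finitely many halting sub-runs, so this decides L₁L₂.
So the recursive languages are closed under concatenation.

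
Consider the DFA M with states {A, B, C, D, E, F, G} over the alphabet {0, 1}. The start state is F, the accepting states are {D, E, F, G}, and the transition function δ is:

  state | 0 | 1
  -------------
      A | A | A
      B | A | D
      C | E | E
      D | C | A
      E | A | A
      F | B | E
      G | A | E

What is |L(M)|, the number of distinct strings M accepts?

5

The useful subgraph on states {B, C, D, E, F} is acyclic, so L(M) is finite; the longest accepting path visits 5 useful states, giving maximum string length 4.
Counting accepting paths from F by length: 1 of length 0, 1 of length 1, 1 of length 2, 2 of length 4. Total 5.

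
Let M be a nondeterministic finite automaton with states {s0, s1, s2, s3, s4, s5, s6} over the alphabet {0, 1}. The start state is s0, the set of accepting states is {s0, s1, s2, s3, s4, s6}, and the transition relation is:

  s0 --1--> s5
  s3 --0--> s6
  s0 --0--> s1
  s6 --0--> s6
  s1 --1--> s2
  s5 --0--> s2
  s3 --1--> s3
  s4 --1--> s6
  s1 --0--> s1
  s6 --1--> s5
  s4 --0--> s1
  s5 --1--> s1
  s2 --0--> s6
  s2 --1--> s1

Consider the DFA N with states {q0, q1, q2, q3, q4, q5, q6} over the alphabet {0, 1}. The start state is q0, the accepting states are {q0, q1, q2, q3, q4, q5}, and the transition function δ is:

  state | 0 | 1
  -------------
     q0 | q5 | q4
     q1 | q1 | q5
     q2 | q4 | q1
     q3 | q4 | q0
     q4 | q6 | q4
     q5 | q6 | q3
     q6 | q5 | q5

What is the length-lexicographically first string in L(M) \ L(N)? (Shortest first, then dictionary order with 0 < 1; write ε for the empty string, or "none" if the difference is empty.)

The string 00 is accepted by M but not by N.
No shorter string lies in the difference, and 00 is the lexicographically first length-2 string in L(M) \ L(N).

00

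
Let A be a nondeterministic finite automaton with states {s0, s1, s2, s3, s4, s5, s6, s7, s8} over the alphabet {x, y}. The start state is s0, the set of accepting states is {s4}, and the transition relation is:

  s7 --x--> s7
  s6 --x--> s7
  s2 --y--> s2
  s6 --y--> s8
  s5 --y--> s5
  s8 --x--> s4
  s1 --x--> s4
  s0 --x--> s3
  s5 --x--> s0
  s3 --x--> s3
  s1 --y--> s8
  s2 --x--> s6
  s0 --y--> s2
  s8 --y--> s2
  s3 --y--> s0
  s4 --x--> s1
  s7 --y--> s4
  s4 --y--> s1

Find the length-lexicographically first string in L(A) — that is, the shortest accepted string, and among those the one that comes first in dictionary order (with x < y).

A breadth-first search from s0 reaches an accepting state first via the path s0 → s2 → s6 → s7 → s4 on input yxxy.
No string of length < 4 is accepted (BFS exhausts all shorter strings without reaching an accepting state), and yxxy is the lexicographically least accepting string of length 4.

yxxy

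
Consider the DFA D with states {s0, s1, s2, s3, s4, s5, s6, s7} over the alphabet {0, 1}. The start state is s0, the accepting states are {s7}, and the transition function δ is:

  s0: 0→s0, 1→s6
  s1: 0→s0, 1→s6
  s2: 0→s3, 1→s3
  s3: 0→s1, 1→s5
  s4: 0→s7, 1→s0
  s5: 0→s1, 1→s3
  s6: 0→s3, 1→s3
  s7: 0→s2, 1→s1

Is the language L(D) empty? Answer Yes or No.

Yes

The states reachable from the start state are {s0, s1, s3, s5, s6}.
None of the accepting states {s7} is reachable, so no string is accepted and L(D) = ∅.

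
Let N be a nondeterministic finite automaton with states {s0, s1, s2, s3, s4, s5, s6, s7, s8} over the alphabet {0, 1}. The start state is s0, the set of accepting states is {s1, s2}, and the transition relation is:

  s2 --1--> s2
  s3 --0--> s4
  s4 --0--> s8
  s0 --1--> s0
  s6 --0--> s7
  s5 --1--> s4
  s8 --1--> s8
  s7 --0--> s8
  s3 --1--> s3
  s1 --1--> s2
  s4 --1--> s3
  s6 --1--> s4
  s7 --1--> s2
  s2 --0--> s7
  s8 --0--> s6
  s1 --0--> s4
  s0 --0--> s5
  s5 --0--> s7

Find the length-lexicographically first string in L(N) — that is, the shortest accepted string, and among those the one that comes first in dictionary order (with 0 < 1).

A breadth-first search from s0 reaches an accepting state first via the path s0 → s5 → s7 → s2 on input 001.
No string of length < 3 is accepted (BFS exhausts all shorter strings without reaching an accepting state), and 001 is the lexicographically least accepting string of length 3.

001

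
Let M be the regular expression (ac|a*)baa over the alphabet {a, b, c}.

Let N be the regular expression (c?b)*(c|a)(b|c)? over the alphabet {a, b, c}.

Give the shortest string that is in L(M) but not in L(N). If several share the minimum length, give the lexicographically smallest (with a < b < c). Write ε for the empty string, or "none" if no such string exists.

baa

The string baa is accepted by M but not by N.
No shorter string lies in the difference, and baa is the lexicographically first length-3 string in L(M) \ L(N).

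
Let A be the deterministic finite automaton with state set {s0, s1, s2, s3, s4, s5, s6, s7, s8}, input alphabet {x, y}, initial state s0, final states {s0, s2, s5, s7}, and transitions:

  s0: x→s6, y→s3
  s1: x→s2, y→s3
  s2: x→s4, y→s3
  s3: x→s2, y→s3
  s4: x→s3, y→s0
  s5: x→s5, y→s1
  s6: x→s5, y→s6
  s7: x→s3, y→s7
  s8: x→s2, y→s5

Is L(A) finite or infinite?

State s3 is reachable from the start and can reach an accepting state, and it lies on the cycle s3 → s2 → s3.
Traversing that cycle any number of times yields accepted strings of unbounded length, so the language is infinite.

infinite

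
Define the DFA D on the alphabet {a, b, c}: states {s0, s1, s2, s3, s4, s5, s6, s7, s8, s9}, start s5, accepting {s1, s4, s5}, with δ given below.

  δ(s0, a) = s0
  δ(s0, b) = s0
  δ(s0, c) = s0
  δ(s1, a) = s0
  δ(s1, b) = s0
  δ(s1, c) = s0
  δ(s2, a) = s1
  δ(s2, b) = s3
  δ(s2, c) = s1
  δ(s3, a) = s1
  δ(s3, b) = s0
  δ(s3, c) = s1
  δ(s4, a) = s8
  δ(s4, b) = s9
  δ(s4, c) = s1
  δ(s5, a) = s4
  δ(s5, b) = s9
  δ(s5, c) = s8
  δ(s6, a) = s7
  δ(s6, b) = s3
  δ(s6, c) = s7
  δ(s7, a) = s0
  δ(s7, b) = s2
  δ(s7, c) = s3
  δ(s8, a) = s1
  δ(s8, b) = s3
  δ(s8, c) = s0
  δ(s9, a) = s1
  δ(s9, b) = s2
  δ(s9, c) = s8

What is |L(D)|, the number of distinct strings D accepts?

25

The useful subgraph on states {s1, s2, s3, s4, s5, s8, s9} is acyclic, so L(D) is finite; the longest accepting path visits 6 useful states, giving maximum string length 5.
Counting accepting paths from s5 by length: 1 of length 0, 1 of length 1, 3 of length 2, 7 of length 3, 9 of length 4, 4 of length 5. Total 25.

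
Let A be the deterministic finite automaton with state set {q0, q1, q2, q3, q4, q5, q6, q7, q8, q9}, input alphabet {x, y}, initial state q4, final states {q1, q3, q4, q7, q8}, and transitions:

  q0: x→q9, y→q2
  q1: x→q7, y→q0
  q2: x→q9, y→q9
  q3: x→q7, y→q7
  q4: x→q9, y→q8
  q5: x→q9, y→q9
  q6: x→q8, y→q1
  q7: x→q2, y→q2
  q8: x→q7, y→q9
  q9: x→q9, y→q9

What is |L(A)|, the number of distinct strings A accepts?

3

The useful subgraph on states {q4, q7, q8} is acyclic, so L(A) is finite; the longest accepting path visits 3 useful states, giving maximum string length 2.
Counting accepting paths from q4 by length: 1 of length 0, 1 of length 1, 1 of length 2. Total 3.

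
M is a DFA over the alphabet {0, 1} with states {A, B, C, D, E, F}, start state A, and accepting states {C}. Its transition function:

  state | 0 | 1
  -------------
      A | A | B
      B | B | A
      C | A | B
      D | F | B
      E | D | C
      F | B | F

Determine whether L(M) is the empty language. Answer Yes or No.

Yes

The states reachable from the start state are {A, B}.
None of the accepting states {C} is reachable, so no string is accepted and L(M) = ∅.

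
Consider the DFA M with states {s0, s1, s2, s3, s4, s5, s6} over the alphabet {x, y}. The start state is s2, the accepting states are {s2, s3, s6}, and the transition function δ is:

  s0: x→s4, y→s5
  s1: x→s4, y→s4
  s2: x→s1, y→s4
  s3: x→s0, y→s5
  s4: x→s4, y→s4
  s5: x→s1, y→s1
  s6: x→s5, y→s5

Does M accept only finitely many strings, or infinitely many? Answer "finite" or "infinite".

The useful states (reachable from s2 and able to reach an accepting state) are {s2}.
Restricted to these states the transition graph has no cycle, so every accepting path has bounded length and L is finite.

finite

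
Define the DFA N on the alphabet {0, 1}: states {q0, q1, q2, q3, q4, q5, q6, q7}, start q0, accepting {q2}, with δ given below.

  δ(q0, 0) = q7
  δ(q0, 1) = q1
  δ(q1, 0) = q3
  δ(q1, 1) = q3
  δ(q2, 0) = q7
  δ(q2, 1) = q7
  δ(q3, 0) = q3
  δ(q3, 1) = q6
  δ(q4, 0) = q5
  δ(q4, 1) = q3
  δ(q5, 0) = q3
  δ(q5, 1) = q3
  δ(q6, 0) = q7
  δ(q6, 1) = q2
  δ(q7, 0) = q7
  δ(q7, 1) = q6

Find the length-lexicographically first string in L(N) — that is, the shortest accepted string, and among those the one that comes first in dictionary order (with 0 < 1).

011

A breadth-first search from q0 reaches an accepting state first via the path q0 → q7 → q6 → q2 on input 011.
No string of length < 3 is accepted (BFS exhausts all shorter strings without reaching an accepting state), and 011 is the lexicographically least accepting string of length 3.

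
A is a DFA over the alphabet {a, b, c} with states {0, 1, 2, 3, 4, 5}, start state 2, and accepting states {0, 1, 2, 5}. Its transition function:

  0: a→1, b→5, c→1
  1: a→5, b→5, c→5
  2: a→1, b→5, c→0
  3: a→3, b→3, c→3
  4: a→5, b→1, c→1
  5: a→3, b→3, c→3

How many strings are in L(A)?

16

The useful subgraph on states {0, 1, 2, 5} is acyclic, so L(A) is finite; the longest accepting path visits 4 useful states, giving maximum string length 3.
Counting accepting paths from 2 by length: 1 of length 0, 3 of length 1, 6 of length 2, 6 of length 3. Total 16.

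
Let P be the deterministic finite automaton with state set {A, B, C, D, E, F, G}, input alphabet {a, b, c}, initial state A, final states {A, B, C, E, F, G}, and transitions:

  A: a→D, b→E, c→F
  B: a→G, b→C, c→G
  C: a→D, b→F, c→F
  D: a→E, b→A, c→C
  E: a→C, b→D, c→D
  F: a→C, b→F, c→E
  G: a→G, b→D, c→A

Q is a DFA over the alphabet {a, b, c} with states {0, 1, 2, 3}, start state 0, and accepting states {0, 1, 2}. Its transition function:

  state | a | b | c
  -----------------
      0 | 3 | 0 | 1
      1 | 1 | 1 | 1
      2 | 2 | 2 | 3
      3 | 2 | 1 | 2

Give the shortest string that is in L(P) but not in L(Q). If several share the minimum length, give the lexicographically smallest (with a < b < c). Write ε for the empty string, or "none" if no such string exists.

The string ba is accepted by P but not by Q.
No shorter string lies in the difference, and ba is the lexicographically first length-2 string in L(P) \ L(Q).

ba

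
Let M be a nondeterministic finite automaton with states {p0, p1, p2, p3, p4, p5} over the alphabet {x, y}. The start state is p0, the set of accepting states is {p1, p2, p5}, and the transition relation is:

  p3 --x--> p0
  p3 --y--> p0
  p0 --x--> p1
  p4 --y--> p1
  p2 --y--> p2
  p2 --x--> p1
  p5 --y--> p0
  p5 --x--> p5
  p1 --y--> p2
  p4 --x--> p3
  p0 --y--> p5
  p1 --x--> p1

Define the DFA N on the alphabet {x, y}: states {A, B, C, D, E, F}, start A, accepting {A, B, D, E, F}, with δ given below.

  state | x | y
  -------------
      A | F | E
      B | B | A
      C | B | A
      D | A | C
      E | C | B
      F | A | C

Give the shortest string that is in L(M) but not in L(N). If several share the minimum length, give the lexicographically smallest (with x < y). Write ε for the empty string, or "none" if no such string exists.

The string xy is accepted by M but not by N.
No shorter string lies in the difference, and xy is the lexicographically first length-2 string in L(M) \ L(N).

xy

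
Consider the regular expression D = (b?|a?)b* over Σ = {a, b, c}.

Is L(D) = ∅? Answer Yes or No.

No

The empty string ε matches the expression, so it belongs to L(D).
Since L(D) contains at least one string, it is not empty.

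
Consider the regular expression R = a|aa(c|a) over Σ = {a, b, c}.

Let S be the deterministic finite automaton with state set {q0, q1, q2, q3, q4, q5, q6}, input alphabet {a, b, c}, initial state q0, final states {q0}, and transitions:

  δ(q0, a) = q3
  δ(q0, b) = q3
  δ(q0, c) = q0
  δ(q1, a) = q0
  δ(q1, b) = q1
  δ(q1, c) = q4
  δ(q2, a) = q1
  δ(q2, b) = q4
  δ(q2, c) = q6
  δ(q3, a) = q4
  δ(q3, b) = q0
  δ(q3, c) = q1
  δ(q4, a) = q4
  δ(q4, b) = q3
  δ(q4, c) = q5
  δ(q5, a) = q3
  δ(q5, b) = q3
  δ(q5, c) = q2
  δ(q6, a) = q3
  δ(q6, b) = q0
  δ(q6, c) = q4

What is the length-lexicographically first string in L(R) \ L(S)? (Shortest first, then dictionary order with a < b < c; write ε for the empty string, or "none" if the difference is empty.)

The string a is accepted by R but not by S.
No shorter string lies in the difference, and a is the lexicographically first length-1 string in L(R) \ L(S).

a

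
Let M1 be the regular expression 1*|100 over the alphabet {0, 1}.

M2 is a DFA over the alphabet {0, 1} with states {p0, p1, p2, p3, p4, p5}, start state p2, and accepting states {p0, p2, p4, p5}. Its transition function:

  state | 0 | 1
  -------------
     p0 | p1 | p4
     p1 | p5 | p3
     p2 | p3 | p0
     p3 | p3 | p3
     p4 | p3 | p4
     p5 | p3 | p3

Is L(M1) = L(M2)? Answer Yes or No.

Yes

Converting the expression M1 to a DFA (subset construction, then merging equivalent states) gives the minimal DFA with states {r0, r1, r2, r3, r4, r5}, start state r0, accepting states {r0, r2, r4, r5} and transitions r0: 0→r1, 1→r2; r1: 0→r1, 1→r1; r2: 0→r3, 1→r4; r3: 0→r5, 1→r1; r4: 0→r1, 1→r4; r5: 0→r1, 1→r1.
Exploring the product automaton M1 × M2 from the start pair (r0, p2), following both machines on each input symbol, reaches 6 state pairs: (r0, p2), (r1, p3), (r2, p0), (r3, p1), (r4, p4), (r5, p5).
M1 accepts in {r0, r2, r4, r5} and M2 accepts in {p0, p2, p4, p5}. In every reachable pair the two components are either both accepting — (r0, p2), (r2, p0), (r4, p4), (r5, p5) — or both non-accepting, so no string is accepted by exactly one of the machines: L(M1) \ L(M2) and L(M2) \ L(M1) are both empty.
Hence every string is accepted by M1 iff it is accepted by M2, and the two languages coincide.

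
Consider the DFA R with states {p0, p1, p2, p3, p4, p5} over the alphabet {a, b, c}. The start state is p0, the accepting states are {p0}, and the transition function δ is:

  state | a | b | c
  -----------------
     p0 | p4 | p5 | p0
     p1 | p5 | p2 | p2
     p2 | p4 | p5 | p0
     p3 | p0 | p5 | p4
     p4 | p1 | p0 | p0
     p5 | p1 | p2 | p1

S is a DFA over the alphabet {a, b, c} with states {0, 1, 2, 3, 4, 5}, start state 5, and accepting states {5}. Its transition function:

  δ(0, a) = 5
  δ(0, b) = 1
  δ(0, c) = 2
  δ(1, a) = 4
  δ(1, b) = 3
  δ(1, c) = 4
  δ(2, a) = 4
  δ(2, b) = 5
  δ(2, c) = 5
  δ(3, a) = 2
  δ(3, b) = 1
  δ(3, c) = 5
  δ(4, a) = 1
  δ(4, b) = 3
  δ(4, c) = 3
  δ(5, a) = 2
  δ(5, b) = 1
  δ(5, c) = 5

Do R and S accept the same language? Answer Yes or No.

Exploring the product automaton R × S from the start pair (p0, 5), following both machines on each input symbol, reaches 5 state pairs: (p0, 5), (p4, 2), (p5, 1), (p1, 4), (p2, 3).
R accepts in {p0} and S accepts in {5}. In every reachable pair the two components are either both accepting — (p0, 5) — or both non-accepting, so no string is accepted by exactly one of the machines: L(R) \ L(S) and L(S) \ L(R) are both empty.
Hence every string is accepted by R iff it is accepted by S, and the two languages coincide.

Yes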